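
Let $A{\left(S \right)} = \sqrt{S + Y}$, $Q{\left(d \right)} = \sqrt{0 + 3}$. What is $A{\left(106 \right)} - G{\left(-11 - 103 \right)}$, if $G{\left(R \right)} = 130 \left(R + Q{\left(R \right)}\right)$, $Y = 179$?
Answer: $14820 + \sqrt{285} - 130 \sqrt{3} \approx 14612.0$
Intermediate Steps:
$Q{\left(d \right)} = \sqrt{3}$
$G{\left(R \right)} = 130 R + 130 \sqrt{3}$ ($G{\left(R \right)} = 130 \left(R + \sqrt{3}\right) = 130 R + 130 \sqrt{3}$)
$A{\left(S \right)} = \sqrt{179 + S}$ ($A{\left(S \right)} = \sqrt{S + 179} = \sqrt{179 + S}$)
$A{\left(106 \right)} - G{\left(-11 - 103 \right)} = \sqrt{179 + 106} - \left(130 \left(-11 - 103\right) + 130 \sqrt{3}\right) = \sqrt{285} - \left(130 \left(-114\right) + 130 \sqrt{3}\right) = \sqrt{285} - \left(-14820 + 130 \sqrt{3}\right) = \sqrt{285} + \left(14820 - 130 \sqrt{3}\right) = 14820 + \sqrt{285} - 130 \sqrt{3}$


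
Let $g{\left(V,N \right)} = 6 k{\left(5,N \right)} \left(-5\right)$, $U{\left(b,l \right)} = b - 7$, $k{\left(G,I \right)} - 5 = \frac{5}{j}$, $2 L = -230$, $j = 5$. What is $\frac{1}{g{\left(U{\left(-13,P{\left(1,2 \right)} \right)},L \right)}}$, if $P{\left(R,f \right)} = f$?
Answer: $- \frac{1}{180} \approx -0.0055556$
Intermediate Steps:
$L = -115$ ($L = \frac{1}{2} \left(-230\right) = -115$)
$k{\left(G,I \right)} = 6$ ($k{\left(G,I \right)} = 5 + \frac{5}{5} = 5 + 5 \cdot \frac{1}{5} = 5 + 1 = 6$)
$U{\left(b,l \right)} = -7 + b$
$g{\left(V,N \right)} = -180$ ($g{\left(V,N \right)} = 6 \cdot 6 \left(-5\right) = 36 \left(-5\right) = -180$)
$\frac{1}{g{\left(U{\left(-13,P{\left(1,2 \right)} \right)},L \right)}} = \frac{1}{-180} = - \frac{1}{180}$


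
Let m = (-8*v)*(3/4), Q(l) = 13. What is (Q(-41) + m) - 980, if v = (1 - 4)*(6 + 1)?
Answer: -841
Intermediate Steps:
v = -21 (v = -3*7 = -21)
m = 126 (m = (-8*(-21))*(3/4) = 168*(3*(¼)) = 168*(¾) = 126)
(Q(-41) + m) - 980 = (13 + 126) - 980 = 139 - 980 = -841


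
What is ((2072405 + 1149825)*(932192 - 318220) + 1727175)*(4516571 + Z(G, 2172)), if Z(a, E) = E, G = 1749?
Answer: 8939703676371208105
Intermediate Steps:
((2072405 + 1149825)*(932192 - 318220) + 1727175)*(4516571 + Z(G, 2172)) = ((2072405 + 1149825)*(932192 - 318220) + 1727175)*(4516571 + 2172) = (3222230*613972 + 1727175)*4518743 = (1978358997560 + 1727175)*4518743 = 1978360724735*4518743 = 8939703676371208105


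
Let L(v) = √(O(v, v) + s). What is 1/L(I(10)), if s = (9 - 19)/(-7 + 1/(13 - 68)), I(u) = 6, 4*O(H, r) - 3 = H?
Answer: 2*√547541/2837 ≈ 0.52165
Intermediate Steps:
O(H, r) = ¾ + H/4
s = 275/193 (s = -10/(-7 + 1/(-55)) = -10/(-7 - 1/55) = -10/(-386/55) = -10*(-55/386) = 275/193 ≈ 1.4249)
L(v) = √(1679/772 + v/4) (L(v) = √((¾ + v/4) + 275/193) = √(1679/772 + v/4))
1/L(I(10)) = 1/(√(324047 + 37249*6)/386) = 1/(√(324047 + 223494)/386) = 1/(√547541/386) = 2*√547541/2837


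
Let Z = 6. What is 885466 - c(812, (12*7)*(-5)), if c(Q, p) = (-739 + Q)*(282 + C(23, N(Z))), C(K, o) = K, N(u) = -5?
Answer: 863201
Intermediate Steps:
c(Q, p) = -225395 + 305*Q (c(Q, p) = (-739 + Q)*(282 + 23) = (-739 + Q)*305 = -225395 + 305*Q)
885466 - c(812, (12*7)*(-5)) = 885466 - (-225395 + 305*812) = 885466 - (-225395 + 247660) = 885466 - 1*22265 = 885466 - 22265 = 863201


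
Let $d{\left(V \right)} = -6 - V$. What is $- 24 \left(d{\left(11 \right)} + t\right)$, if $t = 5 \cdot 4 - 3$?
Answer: $0$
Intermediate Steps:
$t = 17$ ($t = 20 - 3 = 17$)
$- 24 \left(d{\left(11 \right)} + t\right) = - 24 \left(\left(-6 - 11\right) + 17\right) = - 24 \left(-17 + 17\right) = \left(-24\right) 0 = 0$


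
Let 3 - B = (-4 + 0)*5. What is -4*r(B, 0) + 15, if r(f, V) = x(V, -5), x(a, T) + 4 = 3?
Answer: 19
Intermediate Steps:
B = 23 (B = 3 - (-4 + 0)*5 = 3 - (-4)*5 = 3 - 1*(-20) = 3 + 20 = 23)
x(a, T) = -1 (x(a, T) = -4 + 3 = -1)
r(f, V) = -1
-4*r(B, 0) + 15 = -4*(-1) + 15 = 4 + 15 = 19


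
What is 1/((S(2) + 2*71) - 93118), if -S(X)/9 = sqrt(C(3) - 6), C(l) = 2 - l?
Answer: I/(3*(-30992*I + 3*sqrt(7))) ≈ -1.0755e-5 + 2.7545e-9*I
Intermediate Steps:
S(X) = -9*I*sqrt(7) (S(X) = -9*sqrt((2 - 1*3) - 6) = -9*sqrt((2 - 3) - 6) = -9*sqrt(-1 - 6) = -9*I*sqrt(7))
1/((S(2) + 2*71) - 93118) = 1/((-9*I*sqrt(7) + 2*71) - 93118) = 1/((-9*I*sqrt(7) + 142) - 93118) = 1/((142 - 9*I*sqrt(7)) - 93118) = 1/(-92976 - 9*I*sqrt(7))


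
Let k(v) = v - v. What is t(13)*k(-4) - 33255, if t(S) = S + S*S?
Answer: -33255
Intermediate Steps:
t(S) = S + S²
k(v) = 0
t(13)*k(-4) - 33255 = (13*(1 + 13))*0 - 33255 = (13*14)*0 - 33255 = 182*0 - 33255 = 0 - 33255 = -33255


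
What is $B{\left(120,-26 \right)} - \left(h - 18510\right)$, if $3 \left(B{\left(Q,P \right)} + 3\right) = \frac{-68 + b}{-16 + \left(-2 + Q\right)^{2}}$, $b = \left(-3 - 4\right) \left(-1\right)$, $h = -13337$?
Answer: $\frac{21781295}{684} \approx 31844.0$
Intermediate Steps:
$b = 7$ ($b = \left(-7\right) \left(-1\right) = 7$)
$B{\left(Q,P \right)} = -3 - \frac{61}{3 \left(-16 + \left(-2 + Q\right)^{2}\right)}$ ($B{\left(Q,P \right)} = -3 + \frac{\left(-68 + 7\right) \frac{1}{-16 + \left(-2 + Q\right)^{2}}}{3} = -3 + \frac{\left(-61\right) \frac{1}{-16 + \left(-2 + Q\right)^{2}}}{3} = -3 - \frac{61}{3 \left(-16 + \left(-2 + Q\right)^{2}\right)}$)
$B{\left(120,-26 \right)} - \left(h - 18510\right) = \frac{83 - 9 \left(-2 + 120\right)^{2}}{3 \left(-16 + \left(-2 + 120\right)^{2}\right)} - \left(-13337 - 18510\right) = \frac{83 - 9 \cdot 118^{2}}{3 \left(-16 + 118^{2}\right)} - -31847 = \frac{83 - 125316}{3 \left(-16 + 13924\right)} + 31847 = \frac{83 - 125316}{3 \cdot 13908} + 31847 = \frac{1}{3} \cdot \frac{1}{13908} \left(-125233\right) + 31847 = - \frac{2053}{684} + 31847 = \frac{21781295}{684}$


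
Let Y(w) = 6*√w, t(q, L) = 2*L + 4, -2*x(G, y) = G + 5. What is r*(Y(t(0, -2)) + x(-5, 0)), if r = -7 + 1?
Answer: 0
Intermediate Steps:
x(G, y) = -5/2 - G/2 (x(G, y) = -(G + 5)/2 = -(5 + G)/2 = -5/2 - G/2)
t(q, L) = 4 + 2*L
r = -6
r*(Y(t(0, -2)) + x(-5, 0)) = -6*(6*√(4 + 2*(-2)) + (-5/2 - ½*(-5))) = -6*(6*√(4 - 4) + (-5/2 + 5/2)) = -6*(6*√0 + 0) = -6*(6*0 + 0) = -6*(0 + 0) = -6*0 = 0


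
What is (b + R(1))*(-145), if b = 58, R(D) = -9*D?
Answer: -7105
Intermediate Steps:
(b + R(1))*(-145) = (58 - 9*1)*(-145) = (58 - 9)*(-145) = 49*(-145) = -7105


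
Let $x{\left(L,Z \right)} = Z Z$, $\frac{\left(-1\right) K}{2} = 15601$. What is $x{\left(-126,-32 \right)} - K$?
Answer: $32226$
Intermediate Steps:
$K = -31202$ ($K = \left(-2\right) 15601 = -31202$)
$x{\left(L,Z \right)} = Z^{2}$
$x{\left(-126,-32 \right)} - K = \left(-32\right)^{2} - -31202 = 1024 + 31202 = 32226$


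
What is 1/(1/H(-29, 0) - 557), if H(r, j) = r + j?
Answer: -29/16154 ≈ -0.0017952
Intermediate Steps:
H(r, j) = j + r
1/(1/H(-29, 0) - 557) = 1/(1/(0 - 29) - 557) = 1/(1/(-29) - 557) = 1/(-1/29 - 557) = 1/(-16154/29) = -29/16154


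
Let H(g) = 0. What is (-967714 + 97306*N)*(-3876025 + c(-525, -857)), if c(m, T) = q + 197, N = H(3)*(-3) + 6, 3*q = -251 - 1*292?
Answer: 1487914582902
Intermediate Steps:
q = -181 (q = (-251 - 1*292)/3 = (-251 - 292)/3 = (1/3)*(-543) = -181)
N = 6 (N = 0*(-3) + 6 = 0 + 6 = 6)
c(m, T) = 16 (c(m, T) = -181 + 197 = 16)
(-967714 + 97306*N)*(-3876025 + c(-525, -857)) = (-967714 + 97306*6)*(-3876025 + 16) = (-967714 + 583836)*(-3876009) = -383878*(-3876009) = 1487914582902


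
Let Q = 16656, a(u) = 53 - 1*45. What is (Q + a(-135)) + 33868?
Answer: 50532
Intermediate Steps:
a(u) = 8 (a(u) = 53 - 45 = 8)
(Q + a(-135)) + 33868 = (16656 + 8) + 33868 = 16664 + 33868 = 50532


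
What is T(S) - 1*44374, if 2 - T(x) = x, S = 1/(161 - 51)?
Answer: -4880921/110 ≈ -44372.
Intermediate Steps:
S = 1/110 ≈ 0.0090909
T(x) = 2 - x
T(S) - 1*44374 = (2 - 1*1/110) - 1*44374 = (2 - 1/110) - 44374 = 219/110 - 44374 = -4880921/110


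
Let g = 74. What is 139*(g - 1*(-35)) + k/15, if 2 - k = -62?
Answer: 227329/15 ≈ 15155.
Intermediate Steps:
k = 64 (k = 2 - 1*(-62) = 2 + 62 = 64)
139*(g - 1*(-35)) + k/15 = 139*(74 - 1*(-35)) + 64/15 = 139*(74 + 35) + 64*(1/15) = 139*109 + 64/15 = 15151 + 64/15 = 227329/15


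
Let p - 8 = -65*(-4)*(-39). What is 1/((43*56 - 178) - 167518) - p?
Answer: 1674698015/165288 ≈ 10132.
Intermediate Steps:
p = -10132 (p = 8 - 65*(-4)*(-39) = 8 + 260*(-39) = 8 - 10140 = -10132)
1/((43*56 - 178) - 167518) - p = 1/((43*56 - 178) - 167518) - 1*(-10132) = 1/((2408 - 178) - 167518) + 10132 = 1/(2230 - 167518) + 10132 = 1/(-165288) + 10132 = -1/165288 + 10132 = 1674698015/165288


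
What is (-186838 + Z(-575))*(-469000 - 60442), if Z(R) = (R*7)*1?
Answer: 101050888446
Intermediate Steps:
Z(R) = 7*R (Z(R) = (7*R)*1 = 7*R)
(-186838 + Z(-575))*(-469000 - 60442) = (-186838 + 7*(-575))*(-469000 - 60442) = (-186838 - 4025)*(-529442) = -190863*(-529442) = 101050888446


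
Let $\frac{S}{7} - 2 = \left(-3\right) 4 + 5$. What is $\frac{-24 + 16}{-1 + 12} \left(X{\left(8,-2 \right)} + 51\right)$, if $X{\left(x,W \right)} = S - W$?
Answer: $- \frac{144}{11} \approx -13.091$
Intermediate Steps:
$S = -35$ ($S = 14 + 7 \left(\left(-3\right) 4 + 5\right) = 14 + 7 \left(-12 + 5\right) = 14 + 7 \left(-7\right) = 14 - 49 = -35$)
$X{\left(x,W \right)} = -35 - W$
$\frac{-24 + 16}{-1 + 12} \left(X{\left(8,-2 \right)} + 51\right) = \frac{-24 + 16}{-1 + 12} \left(\left(-35 - -2\right) + 51\right) = - \frac{8}{11} \left(\left(-35 + 2\right) + 51\right) = \left(-8\right) \frac{1}{11} \left(-33 + 51\right) = \left(- \frac{8}{11}\right) 18 = - \frac{144}{11}$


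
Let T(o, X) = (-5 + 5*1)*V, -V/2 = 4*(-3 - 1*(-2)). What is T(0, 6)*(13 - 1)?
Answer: 0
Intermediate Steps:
V = 8 (V = -8*(-3 - 1*(-2)) = -8*(-3 + 2) = -8*(-1) = -2*(-4) = 8)
T(o, X) = 0 (T(o, X) = (-5 + 5*1)*8 = (-5 + 5)*8 = 0*8 = 0)
T(0, 6)*(13 - 1) = 0*(13 - 1) = 0*12 = 0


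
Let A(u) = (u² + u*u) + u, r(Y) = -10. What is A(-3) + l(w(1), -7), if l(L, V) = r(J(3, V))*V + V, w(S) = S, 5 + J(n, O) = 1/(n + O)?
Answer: 78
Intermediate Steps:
J(n, O) = -5 + 1/(O + n) (J(n, O) = -5 + 1/(n + O) = -5 + 1/(O + n))
A(u) = u + 2*u² (A(u) = (u² + u²) + u = 2*u² + u = u + 2*u²)
l(L, V) = -9*V (l(L, V) = -10*V + V = -9*V)
A(-3) + l(w(1), -7) = -3*(1 + 2*(-3)) - 9*(-7) = -3*(1 - 6) + 63 = -3*(-5) + 63 = 15 + 63 = 78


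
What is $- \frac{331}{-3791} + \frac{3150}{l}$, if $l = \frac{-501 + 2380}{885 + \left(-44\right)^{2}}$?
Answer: $\frac{33688016599}{7123289} \approx 4729.3$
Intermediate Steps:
$l = \frac{1879}{2821}$ ($l = \frac{1879}{885 + 1936} = \frac{1879}{2821} \approx 0.66608$)
$- \frac{331}{-3791} + \frac{3150}{l} = - \frac{331}{-3791} + \frac{3150}{\frac{1879}{2821}} = \left(-331\right) \left(- \frac{1}{3791}\right) + 3150 \cdot \frac{2821}{1879} = \frac{331}{3791} + \frac{8886150}{1879} = \frac{33688016599}{7123289}$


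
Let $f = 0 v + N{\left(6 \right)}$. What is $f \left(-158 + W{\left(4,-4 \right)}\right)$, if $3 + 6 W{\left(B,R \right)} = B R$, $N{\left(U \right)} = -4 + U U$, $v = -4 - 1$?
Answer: $- \frac{15472}{3} \approx -5157.3$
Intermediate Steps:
$v = -5$
$N{\left(U \right)} = -4 + U^{2}$
$f = 32$ ($f = 0 \left(-5\right) - \left(4 - 6^{2}\right) = 0 + \left(-4 + 36\right) = 0 + 32 = 32$)
$W{\left(B,R \right)} = - \frac{1}{2} + \frac{B R}{6}$
$f \left(-158 + W{\left(4,-4 \right)}\right) = 32 \left(-158 + \left(- \frac{1}{2} + \frac{1}{6} \cdot 4 \left(-4\right)\right)\right) = 32 \left(-158 - \frac{19}{6}\right) = 32 \left(- \frac{967}{6}\right) = - \frac{15472}{3}$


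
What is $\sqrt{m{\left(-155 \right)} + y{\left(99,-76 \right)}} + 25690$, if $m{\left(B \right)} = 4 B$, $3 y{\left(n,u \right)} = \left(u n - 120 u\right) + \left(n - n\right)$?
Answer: $25690 + 2 i \sqrt{22} \approx 25690.0 + 9.3808 i$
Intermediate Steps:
$y{\left(n,u \right)} = - 40 u + \frac{n u}{3}$ ($y{\left(n,u \right)} = \frac{\left(u n - 120 u\right) + \left(n - n\right)}{3} = \frac{\left(n u - 120 u\right) + 0}{3} = \frac{\left(- 120 u + n u\right) + 0}{3} = \frac{- 120 u + n u}{3} = - 40 u + \frac{n u}{3}$)
$\sqrt{m{\left(-155 \right)} + y{\left(99,-76 \right)}} + 25690 = \sqrt{4 \left(-155\right) + \frac{1}{3} \left(-76\right) \left(-120 + 99\right)} + 25690 = \sqrt{-620 + \frac{1}{3} \left(-76\right) \left(-21\right)} + 25690 = \sqrt{-620 + 532} + 25690 = \sqrt{-88} + 25690 = 2 i \sqrt{22} + 25690 = 25690 + 2 i \sqrt{22}$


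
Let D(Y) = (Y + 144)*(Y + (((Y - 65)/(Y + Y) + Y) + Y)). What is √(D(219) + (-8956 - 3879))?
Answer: 41*√715765/73 ≈ 475.17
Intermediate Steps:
D(Y) = (144 + Y)*(3*Y + (-65 + Y)/(2*Y)) (D(Y) = (144 + Y)*(Y + (((-65 + Y)/((2*Y)) + Y) + Y)) = (144 + Y)*(Y + (((-65 + Y)*(1/(2*Y)) + Y) + Y)) = (144 + Y)*(Y + (((-65 + Y)/(2*Y) + Y) + Y)) = (144 + Y)*(Y + ((Y + (-65 + Y)/(2*Y)) + Y)) = (144 + Y)*(Y + (2*Y + (-65 + Y)/(2*Y))) = (144 + Y)*(3*Y + (-65 + Y)/(2*Y)))
√(D(219) + (-8956 - 3879)) = √((½)*(-9360 + 219*(79 + 6*219² + 865*219))/219 + (-8956 - 3879)) = √((½)*(1/219)*(-9360 + 219*(79 + 6*47961 + 189435)) - 12835) = √((½)*(1/219)*(-9360 + 219*(79 + 287766 + 189435)) - 12835) = √((½)*(1/219)*(-9360 + 219*477280) - 12835) = √((½)*(1/219)*(-9360 + 104524320) - 12835) = √((½)*(1/219)*104514960 - 12835) = √(17419160/73 - 12835) = √(16482205/73) = 41*√715765/73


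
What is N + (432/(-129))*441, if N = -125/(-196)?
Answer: -12441409/8428 ≈ -1476.2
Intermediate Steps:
N = 125/196 (N = -125*(-1/196) = 125/196 ≈ 0.63776)
N + (432/(-129))*441 = 125/196 + (432/(-129))*441 = 125/196 + (432*(-1/129))*441 = 125/196 - 144/43*441 = 125/196 - 63504/43 = -12441409/8428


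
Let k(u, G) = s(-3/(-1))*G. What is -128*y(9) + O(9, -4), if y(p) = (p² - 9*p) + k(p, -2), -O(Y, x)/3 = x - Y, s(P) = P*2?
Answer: 1575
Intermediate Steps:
s(P) = 2*P
O(Y, x) = -3*x + 3*Y (O(Y, x) = -3*(x - Y) = -3*x + 3*Y)
k(u, G) = 6*G (k(u, G) = (2*(-3/(-1)))*G = (2*(-3*(-1)))*G = (2*3)*G = 6*G)
y(p) = -12 + p² - 9*p (y(p) = (p² - 9*p) + 6*(-2) = (p² - 9*p) - 12 = -12 + p² - 9*p)
-128*y(9) + O(9, -4) = -128*(-12 + 9² - 9*9) + (-3*(-4) + 3*9) = -128*(-12 + 81 - 81) + (12 + 27) = -128*(-12) + 39 = 1536 + 39 = 1575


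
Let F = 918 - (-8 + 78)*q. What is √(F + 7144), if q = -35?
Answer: 12*√73 ≈ 102.53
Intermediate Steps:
F = 3368 (F = 918 - (-8 + 78)*(-35) = 918 - 70*(-35) = 918 - 1*(-2450) = 918 + 2450 = 3368)
√(F + 7144) = √(3368 + 7144) = √10512 = 12*√73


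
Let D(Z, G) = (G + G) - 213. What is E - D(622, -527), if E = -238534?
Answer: -237267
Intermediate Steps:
D(Z, G) = -213 + 2*G (D(Z, G) = 2*G - 213 = -213 + 2*G)
E - D(622, -527) = -238534 - (-213 + 2*(-527)) = -238534 - (-213 - 1054) = -238534 - 1*(-1267) = -238534 + 1267 = -237267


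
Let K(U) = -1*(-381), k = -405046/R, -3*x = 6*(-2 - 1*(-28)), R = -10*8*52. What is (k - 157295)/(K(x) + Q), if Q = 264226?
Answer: -326971077/550382560 ≈ -0.59408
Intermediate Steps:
R = -4160 (R = -80*52 = -4160)
x = -52 (x = -2*(-2 - 1*(-28)) = -2*(-2 + 28) = -2*26 = -⅓*156 = -52)
k = 202523/2080 (k = -405046/(-4160) = -405046*(-1/4160) = 202523/2080 ≈ 97.367)
K(U) = 381
(k - 157295)/(K(x) + Q) = (202523/2080 - 157295)/(381 + 264226) = -326971077/2080/264607 = -326971077/2080*1/264607 = -326971077/550382560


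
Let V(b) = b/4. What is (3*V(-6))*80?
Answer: -360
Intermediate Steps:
V(b) = b/4 (V(b) = b*(¼) = b/4)
(3*V(-6))*80 = (3*((¼)*(-6)))*80 = (3*(-3/2))*80 = -9/2*80 = -360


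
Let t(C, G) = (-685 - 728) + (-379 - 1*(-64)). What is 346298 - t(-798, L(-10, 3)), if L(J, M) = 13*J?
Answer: 348026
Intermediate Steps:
t(C, G) = -1728 (t(C, G) = -1413 + (-379 + 64) = -1413 - 315 = -1728)
346298 - t(-798, L(-10, 3)) = 346298 - 1*(-1728) = 346298 + 1728 = 348026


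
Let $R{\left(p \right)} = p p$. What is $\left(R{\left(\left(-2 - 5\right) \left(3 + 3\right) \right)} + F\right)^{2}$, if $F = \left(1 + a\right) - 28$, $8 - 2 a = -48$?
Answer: $3115225$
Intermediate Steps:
$a = 28$ ($a = 4 - -24 = 4 + 24 = 28$)
$R{\left(p \right)} = p^{2}$
$F = 1$ ($F = \left(1 + 28\right) - 28 = 29 - 28 = 1$)
$\left(R{\left(\left(-2 - 5\right) \left(3 + 3\right) \right)} + F\right)^{2} = \left(\left(\left(-2 - 5\right) \left(3 + 3\right)\right)^{2} + 1\right)^{2} = \left(\left(\left(-7\right) 6\right)^{2} + 1\right)^{2} = \left(\left(-42\right)^{2} + 1\right)^{2} = \left(1764 + 1\right)^{2} = 1765^{2} = 3115225$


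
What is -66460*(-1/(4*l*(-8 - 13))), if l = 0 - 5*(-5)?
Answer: -3323/105 ≈ -31.648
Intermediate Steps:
l = 25 (l = 0 + 25 = 25)
-66460*(-1/(4*l*(-8 - 13))) = -66460*(-1/(100*(-8 - 13))) = -66460/(25*(-4*(-21))) = -66460/(25*84) = -66460/2100 = -66460*1/2100 = -3323/105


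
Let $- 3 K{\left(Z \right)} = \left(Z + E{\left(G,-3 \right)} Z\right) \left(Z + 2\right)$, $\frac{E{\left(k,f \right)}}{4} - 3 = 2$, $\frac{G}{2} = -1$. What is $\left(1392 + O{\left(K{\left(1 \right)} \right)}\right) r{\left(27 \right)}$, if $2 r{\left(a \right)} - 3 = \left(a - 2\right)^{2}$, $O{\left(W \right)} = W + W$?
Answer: $423900$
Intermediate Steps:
$G = -2$ ($G = 2 \left(-1\right) = -2$)
$E{\left(k,f \right)} = 20$ ($E{\left(k,f \right)} = 12 + 4 \cdot 2 = 12 + 8 = 20$)
$K{\left(Z \right)} = - 7 Z \left(2 + Z\right)$ ($K{\left(Z \right)} = - \frac{\left(Z + 20 Z\right) \left(Z + 2\right)}{3} = - \frac{21 Z \left(2 + Z\right)}{3} = - 7 Z \left(2 + Z\right)$)
$O{\left(W \right)} = 2 W$
$r{\left(a \right)} = \frac{3}{2} + \frac{\left(-2 + a\right)^{2}}{2}$ ($r{\left(a \right)} = \frac{3}{2} + \frac{\left(a - 2\right)^{2}}{2} = \frac{3}{2} + \frac{\left(-2 + a\right)^{2}}{2}$)
$\left(1392 + O{\left(K{\left(1 \right)} \right)}\right) r{\left(27 \right)} = \left(1392 + 2 \left(\left(-7\right) 1 \left(2 + 1\right)\right)\right) \left(\frac{3}{2} + \frac{\left(-2 + 27\right)^{2}}{2}\right) = \left(1392 + 2 \left(\left(-7\right) 1 \cdot 3\right)\right) \left(\frac{3}{2} + \frac{25^{2}}{2}\right) = \left(1392 + 2 \left(-21\right)\right) \left(\frac{3}{2} + \frac{1}{2} \cdot 625\right) = \left(1392 - 42\right) \left(\frac{3}{2} + \frac{625}{2}\right) = 1350 \cdot 314 = 423900$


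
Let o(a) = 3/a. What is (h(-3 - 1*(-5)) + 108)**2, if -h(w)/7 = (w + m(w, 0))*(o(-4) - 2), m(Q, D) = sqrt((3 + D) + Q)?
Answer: 373041/16 + 22561*sqrt(5)/4 ≈ 35927.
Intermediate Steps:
m(Q, D) = sqrt(3 + D + Q)
h(w) = 77*w/4 + 77*sqrt(3 + w)/4 (h(w) = -7*(w + sqrt(3 + 0 + w))*(3/(-4) - 2) = -7*(w + sqrt(3 + w))*(3*(-1/4) - 2) = -7*(w + sqrt(3 + w))*(-3/4 - 2) = -7*(w + sqrt(3 + w))*(-11)/4 = -7*(-11*w/4 - 11*sqrt(3 + w)/4) = 77*w/4 + 77*sqrt(3 + w)/4)
(h(-3 - 1*(-5)) + 108)**2 = ((77*(-3 - 1*(-5))/4 + 77*sqrt(3 + (-3 - 1*(-5)))/4) + 108)**2 = ((77*(-3 + 5)/4 + 77*sqrt(3 + (-3 + 5))/4) + 108)**2 = (((77/4)*2 + 77*sqrt(3 + 2)/4) + 108)**2 = ((77/2 + 77*sqrt(5)/4) + 108)**2 = (293/2 + 77*sqrt(5)/4)**2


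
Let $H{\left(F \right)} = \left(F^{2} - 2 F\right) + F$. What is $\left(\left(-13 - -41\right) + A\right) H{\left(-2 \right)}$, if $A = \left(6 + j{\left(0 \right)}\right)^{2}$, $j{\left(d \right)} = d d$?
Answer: $384$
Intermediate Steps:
$H{\left(F \right)} = F^{2} - F$
$j{\left(d \right)} = d^{2}$
$A = 36$ ($A = \left(6 + 0^{2}\right)^{2} = \left(6 + 0\right)^{2} = 6^{2} = 36$)
$\left(\left(-13 - -41\right) + A\right) H{\left(-2 \right)} = \left(\left(-13 - -41\right) + 36\right) \left(- 2 \left(-1 - 2\right)\right) = \left(\left(-13 + 41\right) + 36\right) \left(\left(-2\right) \left(-3\right)\right) = \left(28 + 36\right) 6 = 64 \cdot 6 = 384$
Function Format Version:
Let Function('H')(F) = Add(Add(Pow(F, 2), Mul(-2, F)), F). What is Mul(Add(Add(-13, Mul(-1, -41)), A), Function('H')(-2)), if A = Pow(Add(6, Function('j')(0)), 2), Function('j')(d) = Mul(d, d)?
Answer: 384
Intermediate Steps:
Function('H')(F) = Add(Pow(F, 2), Mul(-1, F))
Function('j')(d) = Pow(d, 2)
A = 36 (A = Pow(Add(6, Pow(0, 2)), 2) = Pow(Add(6, 0), 2) = Pow(6, 2) = 36)
Mul(Add(Add(-13, Mul(-1, -41)), A), Function('H')(-2)) = Mul(Add(Add(-13, Mul(-1, -41)), 36), Mul(-2, Add(-1, -2))) = Mul(Add(Add(-13, 41), 36), Mul(-2, -3)) = Mul(Add(28, 36), 6) = Mul(64, 6) = 384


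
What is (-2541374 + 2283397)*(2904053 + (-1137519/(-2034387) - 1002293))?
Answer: -110899065582090367/226043 ≈ -4.9061e+11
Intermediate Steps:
(-2541374 + 2283397)*(2904053 + (-1137519/(-2034387) - 1002293)) = -257977*(2904053 + (-1137519*(-1/2034387) - 1002293)) = -257977*(2904053 + (126391/226043 - 1002293)) = -257977*(2904053 - 226561190208/226043) = -257977*429879662071/226043 = -110899065582090367/226043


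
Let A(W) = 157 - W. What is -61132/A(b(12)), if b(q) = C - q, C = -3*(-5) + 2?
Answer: -15283/38 ≈ -402.18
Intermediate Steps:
C = 17 (C = 15 + 2 = 17)
b(q) = 17 - q
-61132/A(b(12)) = -61132/(157 - (17 - 1*12)) = -61132/(157 - (17 - 12)) = -61132/(157 - 1*5) = -61132/(157 - 5) = -61132/152 = -61132*1/152 = -15283/38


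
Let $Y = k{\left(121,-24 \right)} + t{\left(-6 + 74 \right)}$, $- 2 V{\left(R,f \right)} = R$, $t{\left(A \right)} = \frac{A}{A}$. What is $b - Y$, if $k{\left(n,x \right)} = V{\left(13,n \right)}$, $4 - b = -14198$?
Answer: $\frac{28415}{2} \approx 14208.0$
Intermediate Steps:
$b = 14202$ ($b = 4 - -14198 = 4 + 14198 = 14202$)
$t{\left(A \right)} = 1$
$V{\left(R,f \right)} = - \frac{R}{2}$
$k{\left(n,x \right)} = - \frac{13}{2}$ ($k{\left(n,x \right)} = \left(- \frac{1}{2}\right) 13 = - \frac{13}{2}$)
$Y = - \frac{11}{2}$ ($Y = - \frac{13}{2} + 1 = - \frac{11}{2} \approx -5.5$)
$b - Y = 14202 - - \frac{11}{2} = 14202 + \frac{11}{2} = \frac{28415}{2}$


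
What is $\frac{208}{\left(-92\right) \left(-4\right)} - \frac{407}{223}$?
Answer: $- \frac{6462}{5129} \approx -1.2599$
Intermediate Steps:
$\frac{208}{\left(-92\right) \left(-4\right)} - \frac{407}{223} = \frac{208}{368} - \frac{407}{223} = 208 \cdot \frac{1}{368} - \frac{407}{223} = \frac{13}{23} - \frac{407}{223} = - \frac{6462}{5129}$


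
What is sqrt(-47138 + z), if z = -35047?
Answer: I*sqrt(82185) ≈ 286.68*I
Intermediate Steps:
sqrt(-47138 + z) = sqrt(-47138 - 35047) = sqrt(-82185) = I*sqrt(82185)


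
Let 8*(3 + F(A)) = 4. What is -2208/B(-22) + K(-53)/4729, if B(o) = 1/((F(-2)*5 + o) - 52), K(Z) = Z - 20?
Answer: 903201095/4729 ≈ 1.9099e+5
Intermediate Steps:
K(Z) = -20 + Z
F(A) = -5/2 (F(A) = -3 + (⅛)*4 = -3 + ½ = -5/2)
B(o) = 1/(-129/2 + o) (B(o) = 1/((-5/2*5 + o) - 52) = 1/((-25/2 + o) - 52) = 1/(-129/2 + o))
-2208/B(-22) + K(-53)/4729 = -2208/(2/(-129 + 2*(-22))) + (-20 - 53)/4729 = -2208/(2/(-129 - 44)) - 73*1/4729 = -2208/(2/(-173)) - 73/4729 = -2208/(2*(-1/173)) - 73/4729 = -2208/(-2/173) - 73/4729 = -2208*(-173/2) - 73/4729 = 190992 - 73/4729 = 903201095/4729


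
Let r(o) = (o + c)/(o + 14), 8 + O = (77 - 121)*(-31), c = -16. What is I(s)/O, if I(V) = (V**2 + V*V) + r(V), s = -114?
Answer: 259933/13560 ≈ 19.169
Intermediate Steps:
O = 1356 (O = -8 + (77 - 121)*(-31) = -8 - 44*(-31) = -8 + 1364 = 1356)
r(o) = (-16 + o)/(14 + o) (r(o) = (o - 16)/(o + 14) = (-16 + o)/(14 + o))
I(V) = 2*V**2 + (-16 + V)/(14 + V) (I(V) = (V**2 + V*V) + (-16 + V)/(14 + V) = (V**2 + V**2) + (-16 + V)/(14 + V) = 2*V**2 + (-16 + V)/(14 + V))
I(s)/O = ((-16 - 114 + 2*(-114)**2*(14 - 114))/(14 - 114))/1356 = ((-16 - 114 + 2*12996*(-100))/(-100))*(1/1356) = -(-16 - 114 - 2599200)/100*(1/1356) = -1/100*(-2599330)*(1/1356) = (259933/10)*(1/1356) = 259933/13560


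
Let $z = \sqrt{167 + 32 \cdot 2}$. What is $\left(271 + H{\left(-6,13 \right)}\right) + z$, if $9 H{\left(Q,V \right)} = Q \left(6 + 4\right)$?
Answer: $\frac{793}{3} + \sqrt{231} \approx 279.53$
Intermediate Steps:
$H{\left(Q,V \right)} = \frac{10 Q}{9}$ ($H{\left(Q,V \right)} = \frac{Q \left(6 + 4\right)}{9} = \frac{Q 10}{9} = \frac{10 Q}{9}$)
$z = \sqrt{231}$ ($z = \sqrt{167 + 64} = \sqrt{231} \approx 15.199$)
$\left(271 + H{\left(-6,13 \right)}\right) + z = \left(271 + \frac{10}{9} \left(-6\right)\right) + \sqrt{231} = \left(271 - \frac{20}{3}\right) + \sqrt{231} = \frac{793}{3} + \sqrt{231}$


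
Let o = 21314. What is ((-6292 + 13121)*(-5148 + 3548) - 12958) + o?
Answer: -10918044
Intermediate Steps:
((-6292 + 13121)*(-5148 + 3548) - 12958) + o = ((-6292 + 13121)*(-5148 + 3548) - 12958) + 21314 = (6829*(-1600) - 12958) + 21314 = (-10926400 - 12958) + 21314 = -10939358 + 21314 = -10918044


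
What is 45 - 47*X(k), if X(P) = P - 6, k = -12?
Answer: 891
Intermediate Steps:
X(P) = -6 + P
45 - 47*X(k) = 45 - 47*(-6 - 12) = 45 - 47*(-18) = 45 + 846 = 891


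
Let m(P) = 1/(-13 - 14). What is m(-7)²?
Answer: 1/729 ≈ 0.0013717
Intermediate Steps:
m(P) = -1/27 (m(P) = 1/(-27) = -1/27)
m(-7)² = (-1/27)² = 1/729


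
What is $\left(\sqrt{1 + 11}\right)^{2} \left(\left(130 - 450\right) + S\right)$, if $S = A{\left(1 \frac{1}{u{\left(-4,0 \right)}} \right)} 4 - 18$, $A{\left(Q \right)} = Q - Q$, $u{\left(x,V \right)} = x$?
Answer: $-4056$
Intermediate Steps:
$A{\left(Q \right)} = 0$
$S = -18$ ($S = 0 \cdot 4 - 18 = 0 - 18 = -18$)
$\left(\sqrt{1 + 11}\right)^{2} \left(\left(130 - 450\right) + S\right) = \left(\sqrt{1 + 11}\right)^{2} \left(\left(130 - 450\right) - 18\right) = \left(\sqrt{12}\right)^{2} \left(-320 - 18\right) = \left(2 \sqrt{3}\right)^{2} \left(-338\right) = 12 \left(-338\right) = -4056$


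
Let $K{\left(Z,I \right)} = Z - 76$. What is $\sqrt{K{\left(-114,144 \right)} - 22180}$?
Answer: $i \sqrt{22370} \approx 149.57 i$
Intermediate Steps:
$K{\left(Z,I \right)} = -76 + Z$
$\sqrt{K{\left(-114,144 \right)} - 22180} = \sqrt{\left(-76 - 114\right) - 22180} = \sqrt{-190 - 22180} = \sqrt{-22370} = i \sqrt{22370}$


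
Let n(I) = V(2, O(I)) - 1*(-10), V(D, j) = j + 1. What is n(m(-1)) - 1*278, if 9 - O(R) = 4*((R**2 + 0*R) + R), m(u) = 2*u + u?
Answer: -282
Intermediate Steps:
m(u) = 3*u
O(R) = 9 - 4*R - 4*R**2 (O(R) = 9 - 4*((R**2 + 0*R) + R) = 9 - 4*((R**2 + 0) + R) = 9 - 4*(R**2 + R) = 9 - 4*(R + R**2) = 9 - (4*R + 4*R**2) = 9 + (-4*R - 4*R**2) = 9 - 4*R - 4*R**2)
V(D, j) = 1 + j
n(I) = 20 - 4*I - 4*I**2 (n(I) = (1 + (9 - 4*I - 4*I**2)) - 1*(-10) = (10 - 4*I - 4*I**2) + 10 = 20 - 4*I - 4*I**2)
n(m(-1)) - 1*278 = (20 - 12*(-1) - 4*(3*(-1))**2) - 1*278 = (20 - 4*(-3) - 4*(-3)**2) - 278 = (20 + 12 - 4*9) - 278 = (20 + 12 - 36) - 278 = -4 - 278 = -282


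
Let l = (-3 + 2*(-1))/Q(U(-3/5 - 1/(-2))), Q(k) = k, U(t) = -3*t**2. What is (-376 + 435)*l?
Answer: 29500/3 ≈ 9833.3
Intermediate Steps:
l = 500/3 (l = (-3 + 2*(-1))/((-3*(-3/5 - 1/(-2))**2)) = (-3 - 2)/((-3*(-3*1/5 - 1*(-1/2))**2)) = -5*(-1/(3*(-3/5 + 1/2)**2)) = -5/((-3*(-1/10)**2)) = -5/((-3*1/100)) = -5/(-3/100) = -5*(-100/3) = 500/3 ≈ 166.67)
(-376 + 435)*l = (-376 + 435)*(500/3) = 59*(500/3) = 29500/3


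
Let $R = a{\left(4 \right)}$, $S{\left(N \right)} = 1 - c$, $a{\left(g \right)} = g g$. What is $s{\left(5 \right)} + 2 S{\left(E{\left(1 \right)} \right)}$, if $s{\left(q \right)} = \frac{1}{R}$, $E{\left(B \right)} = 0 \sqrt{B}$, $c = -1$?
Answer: $\frac{65}{16} \approx 4.0625$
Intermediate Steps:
$E{\left(B \right)} = 0$
$a{\left(g \right)} = g^{2}$
$S{\left(N \right)} = 2$ ($S{\left(N \right)} = 1 - -1 = 1 + 1 = 2$)
$R = 16$ ($R = 4^{2} = 16$)
$s{\left(q \right)} = \frac{1}{16}$
$s{\left(5 \right)} + 2 S{\left(E{\left(1 \right)} \right)} = \frac{1}{16} + 2 \cdot 2 = \frac{1}{16} + 4 = \frac{65}{16}$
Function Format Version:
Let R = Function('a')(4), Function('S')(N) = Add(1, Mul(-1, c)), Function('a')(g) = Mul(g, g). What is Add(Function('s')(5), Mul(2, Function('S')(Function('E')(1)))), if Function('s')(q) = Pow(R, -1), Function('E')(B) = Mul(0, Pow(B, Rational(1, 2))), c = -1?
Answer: Rational(65, 16) ≈ 4.0625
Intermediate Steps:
Function('E')(B) = 0
Function('a')(g) = Pow(g, 2)
Function('S')(N) = 2 (Function('S')(N) = Add(1, Mul(-1, -1)) = Add(1, 1) = 2)
R = 16 (R = Pow(4, 2) = 16)
Function('s')(q) = Rational(1, 16) (Function('s')(q) = Pow(16, -1) = Rational(1, 16))
Add(Function('s')(5), Mul(2, Function('S')(Function('E')(1)))) = Add(Rational(1, 16), Mul(2, 2)) = Add(Rational(1, 16), 4) = Rational(65, 16)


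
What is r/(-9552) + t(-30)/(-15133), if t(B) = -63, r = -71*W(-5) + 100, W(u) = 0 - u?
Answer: 1486897/48183472 ≈ 0.030859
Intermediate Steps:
W(u) = -u
r = -255 (r = -(-71)*(-5) + 100 = -71*5 + 100 = -355 + 100 = -255)
r/(-9552) + t(-30)/(-15133) = -255/(-9552) - 63/(-15133) = -255*(-1/9552) - 63*(-1/15133) = 85/3184 + 63/15133 = 1486897/48183472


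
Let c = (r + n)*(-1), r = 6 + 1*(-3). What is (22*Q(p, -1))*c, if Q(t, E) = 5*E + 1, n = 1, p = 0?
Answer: 352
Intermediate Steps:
r = 3 (r = 6 - 3 = 3)
c = -4 (c = (3 + 1)*(-1) = 4*(-1) = -4)
Q(t, E) = 1 + 5*E
(22*Q(p, -1))*c = (22*(1 + 5*(-1)))*(-4) = (22*(1 - 5))*(-4) = (22*(-4))*(-4) = -88*(-4) = 352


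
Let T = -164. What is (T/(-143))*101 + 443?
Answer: 79913/143 ≈ 558.83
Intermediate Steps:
(T/(-143))*101 + 443 = -164/(-143)*101 + 443 = -164*(-1/143)*101 + 443 = (164/143)*101 + 443 = 16564/143 + 443 = 79913/143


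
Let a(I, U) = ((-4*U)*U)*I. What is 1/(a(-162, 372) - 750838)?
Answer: 1/88921994 ≈ 1.1246e-8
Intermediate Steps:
a(I, U) = -4*I*U**2 (a(I, U) = (-4*U**2)*I = -4*I*U**2)
1/(a(-162, 372) - 750838) = 1/(-4*(-162)*372**2 - 750838) = 1/(-4*(-162)*138384 - 750838) = 1/(89672832 - 750838) = 1/88921994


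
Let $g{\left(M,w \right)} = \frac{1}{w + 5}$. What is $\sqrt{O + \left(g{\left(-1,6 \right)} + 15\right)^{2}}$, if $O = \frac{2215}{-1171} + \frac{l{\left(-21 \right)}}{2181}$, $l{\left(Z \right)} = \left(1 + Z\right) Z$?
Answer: $\frac{\sqrt{19821963795341579}}{9364487} \approx 15.035$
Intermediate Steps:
$l{\left(Z \right)} = Z \left(1 + Z\right)$
$g{\left(M,w \right)} = \frac{1}{5 + w}$
$O = - \frac{1446365}{851317}$ ($O = \frac{2215}{-1171} + \frac{\left(-21\right) \left(1 - 21\right)}{2181} = 2215 \left(- \frac{1}{1171}\right) + \left(-21\right) \left(-20\right) \frac{1}{2181} = - \frac{2215}{1171} + 420 \cdot \frac{1}{2181} = - \frac{2215}{1171} + \frac{140}{727} = - \frac{1446365}{851317} \approx -1.699$)
$\sqrt{O + \left(g{\left(-1,6 \right)} + 15\right)^{2}} = \sqrt{- \frac{1446365}{851317} + \left(\frac{1}{5 + 6} + 15\right)^{2}} = \sqrt{- \frac{1446365}{851317} + \left(\frac{1}{11} + 15\right)^{2}} = \sqrt{- \frac{1446365}{851317} + \left(\frac{166}{11}\right)^{2}} = \sqrt{- \frac{1446365}{851317} + \frac{27556}{121}} = \sqrt{\frac{23283881087}{103009357}} = \frac{\sqrt{19821963795341579}}{9364487}$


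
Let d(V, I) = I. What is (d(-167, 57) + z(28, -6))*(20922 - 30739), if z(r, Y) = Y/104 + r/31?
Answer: -915405799/1612 ≈ -5.6787e+5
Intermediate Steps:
z(r, Y) = r/31 + Y/104 (z(r, Y) = Y*(1/104) + r*(1/31) = Y/104 + r/31 = r/31 + Y/104)
(d(-167, 57) + z(28, -6))*(20922 - 30739) = (57 + ((1/31)*28 + (1/104)*(-6)))*(20922 - 30739) = (57 + (28/31 - 3/52))*(-9817) = (57 + 1363/1612)*(-9817) = (93247/1612)*(-9817) = -915405799/1612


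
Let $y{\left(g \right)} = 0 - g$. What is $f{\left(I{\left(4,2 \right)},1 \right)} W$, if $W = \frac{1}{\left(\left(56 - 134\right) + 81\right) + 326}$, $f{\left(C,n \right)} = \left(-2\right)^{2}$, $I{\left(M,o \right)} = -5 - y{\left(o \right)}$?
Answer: $\frac{4}{329} \approx 0.012158$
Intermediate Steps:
$y{\left(g \right)} = - g$
$I{\left(M,o \right)} = -5 + o$ ($I{\left(M,o \right)} = -5 - - o = -5 + o$)
$f{\left(C,n \right)} = 4$
$W = \frac{1}{329}$ ($W = \frac{1}{\left(-78 + 81\right) + 326} = \frac{1}{3 + 326} = \frac{1}{329} \approx 0.0030395$)
$f{\left(I{\left(4,2 \right)},1 \right)} W = 4 \cdot \frac{1}{329} = \frac{4}{329}$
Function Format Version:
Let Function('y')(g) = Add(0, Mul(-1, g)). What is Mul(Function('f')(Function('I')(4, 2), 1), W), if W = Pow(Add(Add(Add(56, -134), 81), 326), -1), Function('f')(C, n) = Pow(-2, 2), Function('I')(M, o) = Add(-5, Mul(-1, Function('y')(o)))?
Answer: Rational(4, 329) ≈ 0.012158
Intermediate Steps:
Function('y')(g) = Mul(-1, g)
Function('I')(M, o) = Add(-5, o) (Function('I')(M, o) = Add(-5, Mul(-1, Mul(-1, o))) = Add(-5, o))
Function('f')(C, n) = 4
W = Rational(1, 329) (W = Pow(Add(Add(-78, 81), 326), -1) = Pow(Add(3, 326), -1) = Pow(329, -1) = Rational(1, 329) ≈ 0.0030395)
Mul(Function('f')(Function('I')(4, 2), 1), W) = Mul(4, Rational(1, 329)) = Rational(4, 329)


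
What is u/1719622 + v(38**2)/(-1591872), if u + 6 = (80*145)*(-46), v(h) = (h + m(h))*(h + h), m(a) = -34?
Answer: -81790320877/28514772004 ≈ -2.8683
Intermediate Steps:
v(h) = 2*h*(-34 + h) (v(h) = (h - 34)*(h + h) = (-34 + h)*(2*h) = 2*h*(-34 + h))
u = -533606 (u = -6 + (80*145)*(-46) = -6 + 11600*(-46) = -6 - 533600 = -533606)
u/1719622 + v(38**2)/(-1591872) = -533606/1719622 + (2*38**2*(-34 + 38**2))/(-1591872) = -533606*1/1719622 + (2*1444*(-34 + 1444))*(-1/1591872) = -266803/859811 + (2*1444*1410)*(-1/1591872) = -266803/859811 + 4072080*(-1/1591872) = -266803/859811 - 84835/33164 = -81790320877/28514772004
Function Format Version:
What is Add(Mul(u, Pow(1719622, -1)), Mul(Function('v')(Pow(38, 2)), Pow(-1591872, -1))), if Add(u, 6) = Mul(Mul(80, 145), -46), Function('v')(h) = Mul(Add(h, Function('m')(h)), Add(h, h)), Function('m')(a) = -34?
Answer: Rational(-81790320877, 28514772004) ≈ -2.8683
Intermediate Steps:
Function('v')(h) = Mul(2, h, Add(-34, h)) (Function('v')(h) = Mul(Add(h, -34), Add(h, h)) = Mul(Add(-34, h), Mul(2, h)) = Mul(2, h, Add(-34, h)))
u = -533606 (u = Add(-6, Mul(Mul(80, 145), -46)) = Add(-6, Mul(11600, -46)) = Add(-6, -533600) = -533606)
Add(Mul(u, Pow(1719622, -1)), Mul(Function('v')(Pow(38, 2)), Pow(-1591872, -1))) = Add(Mul(-533606, Pow(1719622, -1)), Mul(Mul(2, Pow(38, 2), Add(-34, Pow(38, 2))), Pow(-1591872, -1))) = Add(Mul(-533606, Rational(1, 1719622)), Mul(Mul(2, 1444, Add(-34, 1444)), Rational(-1, 1591872))) = Add(Rational(-266803, 859811), Mul(Mul(2, 1444, 1410), Rational(-1, 1591872))) = Add(Rational(-266803, 859811), Mul(4072080, Rational(-1, 1591872))) = Add(Rational(-266803, 859811), Rational(-84835, 33164)) = Rational(-81790320877, 28514772004)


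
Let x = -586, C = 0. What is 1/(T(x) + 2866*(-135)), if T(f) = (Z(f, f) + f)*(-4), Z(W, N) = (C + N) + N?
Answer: -1/379878 ≈ -2.6324e-6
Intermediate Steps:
Z(W, N) = 2*N (Z(W, N) = (0 + N) + N = N + N = 2*N)
T(f) = -12*f (T(f) = (2*f + f)*(-4) = (3*f)*(-4) = -12*f)
1/(T(x) + 2866*(-135)) = 1/(-12*(-586) + 2866*(-135)) = 1/(7032 - 386910) = 1/(-379878) = -1/379878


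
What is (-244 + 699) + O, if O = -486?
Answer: -31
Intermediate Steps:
(-244 + 699) + O = (-244 + 699) - 486 = 455 - 486 = -31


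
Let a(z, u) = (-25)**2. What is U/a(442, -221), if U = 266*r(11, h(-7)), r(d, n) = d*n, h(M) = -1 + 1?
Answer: 0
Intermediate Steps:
h(M) = 0
a(z, u) = 625
U = 0 (U = 266*(11*0) = 266*0 = 0)
U/a(442, -221) = 0/625 = 0*(1/625) = 0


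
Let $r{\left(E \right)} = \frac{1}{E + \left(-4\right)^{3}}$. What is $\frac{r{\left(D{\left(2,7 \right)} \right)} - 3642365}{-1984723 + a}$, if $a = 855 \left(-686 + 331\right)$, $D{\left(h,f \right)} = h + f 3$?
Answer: $\frac{74668483}{46909084} \approx 1.5918$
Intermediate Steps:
$D{\left(h,f \right)} = h + 3 f$
$r{\left(E \right)} = \frac{1}{-64 + E}$ ($r{\left(E \right)} = \frac{1}{E - 64} = \frac{1}{-64 + E}$)
$a = -303525$ ($a = 855 \left(-355\right) = -303525$)
$\frac{r{\left(D{\left(2,7 \right)} \right)} - 3642365}{-1984723 + a} = \frac{\frac{1}{-64 + \left(2 + 3 \cdot 7\right)} - 3642365}{-1984723 - 303525} = \frac{\frac{1}{-64 + \left(2 + 21\right)} - 3642365}{-2288248} = \left(\frac{1}{-64 + 23} - 3642365\right) \left(- \frac{1}{2288248}\right) = \left(\frac{1}{-41} - 3642365\right) \left(- \frac{1}{2288248}\right) = \left(- \frac{1}{41} - 3642365\right) \left(- \frac{1}{2288248}\right) = \left(- \frac{149336966}{41}\right) \left(- \frac{1}{2288248}\right) = \frac{74668483}{46909084}$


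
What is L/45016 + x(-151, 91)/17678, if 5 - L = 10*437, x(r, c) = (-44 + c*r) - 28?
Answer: -349485239/397896424 ≈ -0.87833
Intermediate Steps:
x(r, c) = -72 + c*r
L = -4365 (L = 5 - 10*437 = 5 - 1*4370 = 5 - 4370 = -4365)
L/45016 + x(-151, 91)/17678 = -4365/45016 + (-72 + 91*(-151))/17678 = -4365*1/45016 + (-72 - 13741)*(1/17678) = -4365/45016 - 13813*1/17678 = -4365/45016 - 13813/17678 = -349485239/397896424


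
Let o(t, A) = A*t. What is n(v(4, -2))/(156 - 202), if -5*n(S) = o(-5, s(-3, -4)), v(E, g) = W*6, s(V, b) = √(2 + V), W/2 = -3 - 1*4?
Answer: -I/46 ≈ -0.021739*I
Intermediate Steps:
W = -14 (W = 2*(-3 - 1*4) = 2*(-3 - 4) = 2*(-7) = -14)
v(E, g) = -84 (v(E, g) = -14*6 = -84)
n(S) = I (n(S) = -√(2 - 3)*(-5)/5 = -√(-1)*(-5)/5 = -I*(-5)/5 = -(-1)*I = I)
n(v(4, -2))/(156 - 202) = I/(156 - 202) = I/(-46) = I*(-1/46) = -I/46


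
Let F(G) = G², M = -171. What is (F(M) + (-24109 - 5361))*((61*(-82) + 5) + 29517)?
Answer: -5615080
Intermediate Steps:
(F(M) + (-24109 - 5361))*((61*(-82) + 5) + 29517) = ((-171)² + (-24109 - 5361))*((61*(-82) + 5) + 29517) = (29241 - 29470)*((-5002 + 5) + 29517) = -229*(-4997 + 29517) = -229*24520 = -5615080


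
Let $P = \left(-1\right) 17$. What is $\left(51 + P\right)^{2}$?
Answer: $1156$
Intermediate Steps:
$P = -17$
$\left(51 + P\right)^{2} = \left(51 - 17\right)^{2} = 34^{2} = 1156$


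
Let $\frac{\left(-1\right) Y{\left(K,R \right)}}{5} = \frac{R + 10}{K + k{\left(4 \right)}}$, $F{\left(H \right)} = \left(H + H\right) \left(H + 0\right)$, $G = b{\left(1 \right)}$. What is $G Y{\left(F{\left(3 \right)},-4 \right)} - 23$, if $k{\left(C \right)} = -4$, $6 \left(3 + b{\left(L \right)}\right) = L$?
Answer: $- \frac{237}{14} \approx -16.929$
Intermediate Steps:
$b{\left(L \right)} = -3 + \frac{L}{6}$
$G = - \frac{17}{6}$ ($G = -3 + \frac{1}{6} \cdot 1 = -3 + \frac{1}{6} = - \frac{17}{6} \approx -2.8333$)
$F{\left(H \right)} = 2 H^{2}$ ($F{\left(H \right)} = 2 H H = 2 H^{2}$)
$Y{\left(K,R \right)} = - \frac{5 \left(10 + R\right)}{-4 + K}$ ($Y{\left(K,R \right)} = - 5 \frac{R + 10}{K - 4} = - 5 \frac{10 + R}{-4 + K} = - \frac{5 \left(10 + R\right)}{-4 + K}$)
$G Y{\left(F{\left(3 \right)},-4 \right)} - 23 = - \frac{17 \frac{5 \left(-10 - -4\right)}{-4 + 2 \cdot 3^{2}}}{6} - 23 = - \frac{17 \frac{5 \left(-10 + 4\right)}{-4 + 2 \cdot 9}}{6} - 23 = - \frac{17 \cdot 5 \frac{1}{-4 + 18} \left(-6\right)}{6} - 23 = - \frac{17 \cdot 5 \cdot \frac{1}{14} \left(-6\right)}{6} - 23 = \left(- \frac{17}{6}\right) \left(- \frac{15}{7}\right) - 23 = \frac{85}{14} - 23 = - \frac{237}{14}$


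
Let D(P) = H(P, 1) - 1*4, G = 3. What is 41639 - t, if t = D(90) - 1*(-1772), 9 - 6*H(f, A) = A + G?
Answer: 239221/6 ≈ 39870.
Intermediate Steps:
H(f, A) = 1 - A/6 (H(f, A) = 3/2 - (A + 3)/6 = 3/2 - (3 + A)/6 = 3/2 + (-½ - A/6) = 1 - A/6)
D(P) = -19/6 (D(P) = (1 - ⅙*1) - 1*4 = (1 - ⅙) - 4 = ⅚ - 4 = -19/6)
t = 10613/6 (t = -19/6 - 1*(-1772) = -19/6 + 1772 = 10613/6 ≈ 1768.8)
41639 - t = 41639 - 1*10613/6 = 41639 - 10613/6 = 239221/6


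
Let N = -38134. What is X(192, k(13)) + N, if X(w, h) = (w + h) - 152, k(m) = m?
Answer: -38081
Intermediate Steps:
X(w, h) = -152 + h + w (X(w, h) = (h + w) - 152 = -152 + h + w)
X(192, k(13)) + N = (-152 + 13 + 192) - 38134 = 53 - 38134 = -38081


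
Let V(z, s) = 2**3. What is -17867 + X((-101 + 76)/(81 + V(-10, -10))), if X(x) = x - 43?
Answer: -1594015/89 ≈ -17910.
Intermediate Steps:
V(z, s) = 8
X(x) = -43 + x
-17867 + X((-101 + 76)/(81 + V(-10, -10))) = -17867 + (-43 + (-101 + 76)/(81 + 8)) = -17867 + (-43 - 25/89) = -17867 - 3852/89 = -1594015/89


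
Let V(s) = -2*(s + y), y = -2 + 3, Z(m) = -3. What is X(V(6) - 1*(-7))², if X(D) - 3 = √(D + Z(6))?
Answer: (3 + I*√10)² ≈ -1.0 + 18.974*I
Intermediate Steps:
y = 1
V(s) = -2 - 2*s (V(s) = -2*(s + 1) = -2*(1 + s) = -2 - 2*s)
X(D) = 3 + √(-3 + D) (X(D) = 3 + √(D - 3) = 3 + √(-3 + D))
X(V(6) - 1*(-7))² = (3 + √(-3 + ((-2 - 2*6) - 1*(-7))))² = (3 + √(-3 + ((-2 - 12) + 7)))² = (3 + √(-3 + (-14 + 7)))² = (3 + √(-3 - 7))² = (3 + √(-10))² = (3 + I*√10)²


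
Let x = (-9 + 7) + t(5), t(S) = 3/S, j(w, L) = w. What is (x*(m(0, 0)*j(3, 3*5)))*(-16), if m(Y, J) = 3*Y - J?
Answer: 0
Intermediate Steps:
m(Y, J) = -J + 3*Y
x = -7/5 (x = (-9 + 7) + 3/5 = -2 + 3*(⅕) = -2 + ⅗ = -7/5 ≈ -1.4000)
(x*(m(0, 0)*j(3, 3*5)))*(-16) = -7*(-1*0 + 3*0)*3/5*(-16) = -7*(0 + 0)*3/5*(-16) = -0*3*(-16) = -7/5*0*(-16) = 0*(-16) = 0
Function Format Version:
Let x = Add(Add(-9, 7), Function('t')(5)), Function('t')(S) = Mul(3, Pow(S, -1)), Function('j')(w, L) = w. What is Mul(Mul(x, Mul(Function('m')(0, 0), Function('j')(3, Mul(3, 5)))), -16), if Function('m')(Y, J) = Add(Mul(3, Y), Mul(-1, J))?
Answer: 0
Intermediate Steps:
Function('m')(Y, J) = Add(Mul(-1, J), Mul(3, Y))
x = Rational(-7, 5) (x = Add(Add(-9, 7), Mul(3, Pow(5, -1))) = Add(-2, Mul(3, Rational(1, 5))) = Add(-2, Rational(3, 5)) = Rational(-7, 5) ≈ -1.4000)
Mul(Mul(x, Mul(Function('m')(0, 0), Function('j')(3, Mul(3, 5)))), -16) = Mul(Mul(Rational(-7, 5), Mul(Add(Mul(-1, 0), Mul(3, 0)), 3)), -16) = Mul(Mul(Rational(-7, 5), Mul(Add(0, 0), 3)), -16) = Mul(Mul(Rational(-7, 5), Mul(0, 3)), -16) = Mul(Mul(Rational(-7, 5), 0), -16) = Mul(0, -16) = 0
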